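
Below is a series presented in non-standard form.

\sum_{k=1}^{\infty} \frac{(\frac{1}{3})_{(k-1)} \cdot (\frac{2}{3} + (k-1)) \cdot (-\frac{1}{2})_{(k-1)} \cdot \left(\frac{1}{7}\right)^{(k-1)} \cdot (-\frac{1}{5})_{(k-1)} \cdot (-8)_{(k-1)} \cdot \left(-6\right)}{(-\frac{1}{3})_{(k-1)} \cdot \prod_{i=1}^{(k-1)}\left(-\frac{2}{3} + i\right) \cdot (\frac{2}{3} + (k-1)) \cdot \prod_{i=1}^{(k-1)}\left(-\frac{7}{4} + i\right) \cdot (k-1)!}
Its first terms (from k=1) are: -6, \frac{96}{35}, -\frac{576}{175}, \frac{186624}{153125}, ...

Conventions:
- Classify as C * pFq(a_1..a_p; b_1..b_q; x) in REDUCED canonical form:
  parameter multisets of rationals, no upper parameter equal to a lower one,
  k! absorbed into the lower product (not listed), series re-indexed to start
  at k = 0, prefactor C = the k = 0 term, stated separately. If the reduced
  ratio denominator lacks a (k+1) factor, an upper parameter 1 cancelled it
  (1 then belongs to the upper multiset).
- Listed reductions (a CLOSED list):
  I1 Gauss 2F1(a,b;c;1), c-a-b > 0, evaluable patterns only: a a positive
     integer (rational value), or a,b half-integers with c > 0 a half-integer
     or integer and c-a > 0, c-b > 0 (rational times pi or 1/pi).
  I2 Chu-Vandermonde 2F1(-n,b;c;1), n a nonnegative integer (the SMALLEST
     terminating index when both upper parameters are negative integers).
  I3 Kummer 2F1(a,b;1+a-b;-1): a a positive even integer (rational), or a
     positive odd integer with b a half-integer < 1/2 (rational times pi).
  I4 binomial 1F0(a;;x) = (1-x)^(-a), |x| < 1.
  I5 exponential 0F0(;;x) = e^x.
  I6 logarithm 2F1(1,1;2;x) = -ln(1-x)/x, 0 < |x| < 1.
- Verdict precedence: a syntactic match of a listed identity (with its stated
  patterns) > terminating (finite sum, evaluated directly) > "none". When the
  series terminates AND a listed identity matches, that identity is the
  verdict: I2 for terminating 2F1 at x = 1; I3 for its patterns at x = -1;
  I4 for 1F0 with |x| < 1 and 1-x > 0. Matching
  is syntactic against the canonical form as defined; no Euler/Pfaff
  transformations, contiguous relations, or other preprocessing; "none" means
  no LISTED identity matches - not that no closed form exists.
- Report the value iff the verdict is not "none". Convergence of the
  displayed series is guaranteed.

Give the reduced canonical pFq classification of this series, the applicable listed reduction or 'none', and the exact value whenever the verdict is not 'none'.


Structural cue: t_0 = -6 here, and the factor k + 2/3 cancels (top and bottom), leaving C = -6.
Term ratio: r(k) = \frac{1}{7} * (k-8) (k-\frac{1}{2}) (k-\frac{1}{5}) / [(k-\frac{3}{4}) (k-\frac{1}{3}) (k+1)] - rational in k. x = \frac{1}{7}; t_0 = -6; negate the roots.

The series (x = \frac{1}{7}) is 3F2: upper {-8, -\frac{1}{2}, -\frac{1}{5}}, lower {-\frac{3}{4}, -\frac{1}{3}}, prefactor -6. Verdict: terminating - upper -8 stops the sum at k = 8; the 9 terms are added exactly. Exact value: -\frac{24848501942491386018}{4474194916748046875}.


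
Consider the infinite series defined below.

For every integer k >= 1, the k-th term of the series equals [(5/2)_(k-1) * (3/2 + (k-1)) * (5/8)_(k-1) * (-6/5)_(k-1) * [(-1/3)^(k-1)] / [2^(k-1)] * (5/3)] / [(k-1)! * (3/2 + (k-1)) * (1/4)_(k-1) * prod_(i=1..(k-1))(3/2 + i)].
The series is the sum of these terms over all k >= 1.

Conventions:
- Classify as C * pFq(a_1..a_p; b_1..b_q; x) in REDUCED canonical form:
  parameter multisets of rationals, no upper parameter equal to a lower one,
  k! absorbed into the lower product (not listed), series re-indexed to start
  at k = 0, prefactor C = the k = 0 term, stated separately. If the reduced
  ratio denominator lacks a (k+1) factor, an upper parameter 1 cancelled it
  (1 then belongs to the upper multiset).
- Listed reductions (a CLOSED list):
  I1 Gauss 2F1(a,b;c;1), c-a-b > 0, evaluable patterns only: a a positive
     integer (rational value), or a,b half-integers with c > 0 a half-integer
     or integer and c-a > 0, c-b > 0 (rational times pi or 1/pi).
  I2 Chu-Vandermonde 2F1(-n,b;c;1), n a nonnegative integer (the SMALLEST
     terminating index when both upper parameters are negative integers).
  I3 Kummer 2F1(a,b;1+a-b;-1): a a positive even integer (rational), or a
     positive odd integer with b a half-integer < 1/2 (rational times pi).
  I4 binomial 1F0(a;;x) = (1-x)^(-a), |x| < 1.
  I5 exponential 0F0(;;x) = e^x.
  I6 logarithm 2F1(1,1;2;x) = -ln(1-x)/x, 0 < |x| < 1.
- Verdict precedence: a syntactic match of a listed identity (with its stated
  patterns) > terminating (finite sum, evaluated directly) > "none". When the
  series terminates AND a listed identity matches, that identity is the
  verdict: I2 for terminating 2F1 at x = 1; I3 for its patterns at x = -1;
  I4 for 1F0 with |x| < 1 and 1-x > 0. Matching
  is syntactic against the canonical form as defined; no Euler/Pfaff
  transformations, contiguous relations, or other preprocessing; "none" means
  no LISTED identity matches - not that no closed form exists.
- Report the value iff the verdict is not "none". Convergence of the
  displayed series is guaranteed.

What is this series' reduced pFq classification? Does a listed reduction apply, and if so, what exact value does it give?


Reduced: x = -1/6, 2F1, upper = {-6/5, 5/8}, lower = {1/4}, C = 5/3. Verdict: none. Every listed pattern misses the 2F1 form at -1/6, upper {-6/5, 5/8}.

Key step: t_0 being 5/3, the two k-th powers (C = 5/3) combine into one argument.
Term ratio: r(k) = (-1/6) * (k-6/5) (k+5/8) / [(k+1/4) (k+1)] - rational; roots negated = parameters, x = (-1/6), C = 5/3.


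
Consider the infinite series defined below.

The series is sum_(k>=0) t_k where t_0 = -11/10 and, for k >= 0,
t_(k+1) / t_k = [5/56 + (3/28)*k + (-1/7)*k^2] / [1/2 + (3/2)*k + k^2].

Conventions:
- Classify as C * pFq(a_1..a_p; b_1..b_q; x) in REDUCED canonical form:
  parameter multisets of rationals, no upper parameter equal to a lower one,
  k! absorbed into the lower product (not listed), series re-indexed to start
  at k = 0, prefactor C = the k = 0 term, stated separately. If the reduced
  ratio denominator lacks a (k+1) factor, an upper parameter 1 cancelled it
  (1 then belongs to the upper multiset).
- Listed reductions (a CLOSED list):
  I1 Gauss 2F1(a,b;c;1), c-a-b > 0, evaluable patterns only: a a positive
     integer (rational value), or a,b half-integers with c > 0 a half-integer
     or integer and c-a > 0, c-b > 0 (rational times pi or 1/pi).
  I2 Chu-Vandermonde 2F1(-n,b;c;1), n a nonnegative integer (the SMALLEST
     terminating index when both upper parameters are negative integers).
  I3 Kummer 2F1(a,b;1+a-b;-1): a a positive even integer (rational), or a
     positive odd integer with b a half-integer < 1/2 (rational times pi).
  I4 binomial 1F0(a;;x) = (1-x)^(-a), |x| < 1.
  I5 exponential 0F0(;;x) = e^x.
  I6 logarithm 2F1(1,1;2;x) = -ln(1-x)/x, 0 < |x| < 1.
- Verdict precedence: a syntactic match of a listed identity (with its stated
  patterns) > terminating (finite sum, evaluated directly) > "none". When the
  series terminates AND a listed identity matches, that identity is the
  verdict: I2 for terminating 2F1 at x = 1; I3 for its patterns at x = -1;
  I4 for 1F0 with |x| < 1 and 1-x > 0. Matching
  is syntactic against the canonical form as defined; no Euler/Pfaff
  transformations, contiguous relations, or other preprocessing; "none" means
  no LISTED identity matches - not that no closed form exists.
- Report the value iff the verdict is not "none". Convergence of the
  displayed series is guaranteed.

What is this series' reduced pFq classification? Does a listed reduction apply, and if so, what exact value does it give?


Key step: with t_0 = -11/10, the ratio is unreduced: k + 1/2 divides both sides (C = -11/10).
Consecutive-term ratio: r(k) = (-1/7) * (k-5/4) / [(k+1)] - rational in k, leading ratio (-1/7); with t_0 = -11/10, classification follows.

Reduced: x = -1/7, 1F0, upper = {-5/4}, lower = {-}, C = -11/10. Verdict: this is binomial (I4) (the 1F0 binomial series: exponent 5/4, x = -1/7). Its exact value is (-11/10) * (8/7)^(5/4).


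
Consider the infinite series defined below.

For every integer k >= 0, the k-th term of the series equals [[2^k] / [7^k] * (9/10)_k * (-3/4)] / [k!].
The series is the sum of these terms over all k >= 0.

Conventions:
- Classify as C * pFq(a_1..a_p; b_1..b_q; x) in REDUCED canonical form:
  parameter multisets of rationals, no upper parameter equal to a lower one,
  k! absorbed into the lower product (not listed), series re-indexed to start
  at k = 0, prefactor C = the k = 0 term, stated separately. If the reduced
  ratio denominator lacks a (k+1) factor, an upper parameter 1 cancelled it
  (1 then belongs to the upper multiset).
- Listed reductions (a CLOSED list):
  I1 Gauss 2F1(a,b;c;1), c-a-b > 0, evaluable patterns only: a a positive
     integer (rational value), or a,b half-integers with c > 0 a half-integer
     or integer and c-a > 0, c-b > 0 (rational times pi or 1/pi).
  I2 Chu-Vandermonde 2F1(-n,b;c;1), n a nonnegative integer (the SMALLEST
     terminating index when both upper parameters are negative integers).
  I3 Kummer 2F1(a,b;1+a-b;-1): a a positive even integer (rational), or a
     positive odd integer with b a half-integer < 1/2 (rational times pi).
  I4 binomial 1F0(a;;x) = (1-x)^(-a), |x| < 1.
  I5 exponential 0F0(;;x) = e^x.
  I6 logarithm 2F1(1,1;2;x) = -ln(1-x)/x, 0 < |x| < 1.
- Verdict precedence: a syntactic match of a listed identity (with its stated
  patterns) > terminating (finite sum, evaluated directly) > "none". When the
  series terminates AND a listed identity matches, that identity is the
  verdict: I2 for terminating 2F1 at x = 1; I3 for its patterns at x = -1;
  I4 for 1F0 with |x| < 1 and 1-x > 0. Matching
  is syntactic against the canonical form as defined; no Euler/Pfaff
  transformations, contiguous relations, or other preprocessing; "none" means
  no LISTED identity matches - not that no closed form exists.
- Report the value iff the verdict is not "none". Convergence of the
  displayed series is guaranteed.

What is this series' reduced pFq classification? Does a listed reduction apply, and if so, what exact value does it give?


This is -3/4 * 1F0(9/10; -; 2/7) in reduced canonical form. Verdict: the binomial series (I4) applies (the 1F0 binomial series: exponent -9/10, x = 2/7). Hence: (-3/4) * (5/7)^(-9/10).

First insight: with t_0 = -3/4, the two geometric factors (prefactor -3/4) combine into one argument.
Step ratio: r(k) = (2/7) * (k+9/10) / [(k+1)] ; factor over Q: parameters, x = (2/7), and C = -3/4.


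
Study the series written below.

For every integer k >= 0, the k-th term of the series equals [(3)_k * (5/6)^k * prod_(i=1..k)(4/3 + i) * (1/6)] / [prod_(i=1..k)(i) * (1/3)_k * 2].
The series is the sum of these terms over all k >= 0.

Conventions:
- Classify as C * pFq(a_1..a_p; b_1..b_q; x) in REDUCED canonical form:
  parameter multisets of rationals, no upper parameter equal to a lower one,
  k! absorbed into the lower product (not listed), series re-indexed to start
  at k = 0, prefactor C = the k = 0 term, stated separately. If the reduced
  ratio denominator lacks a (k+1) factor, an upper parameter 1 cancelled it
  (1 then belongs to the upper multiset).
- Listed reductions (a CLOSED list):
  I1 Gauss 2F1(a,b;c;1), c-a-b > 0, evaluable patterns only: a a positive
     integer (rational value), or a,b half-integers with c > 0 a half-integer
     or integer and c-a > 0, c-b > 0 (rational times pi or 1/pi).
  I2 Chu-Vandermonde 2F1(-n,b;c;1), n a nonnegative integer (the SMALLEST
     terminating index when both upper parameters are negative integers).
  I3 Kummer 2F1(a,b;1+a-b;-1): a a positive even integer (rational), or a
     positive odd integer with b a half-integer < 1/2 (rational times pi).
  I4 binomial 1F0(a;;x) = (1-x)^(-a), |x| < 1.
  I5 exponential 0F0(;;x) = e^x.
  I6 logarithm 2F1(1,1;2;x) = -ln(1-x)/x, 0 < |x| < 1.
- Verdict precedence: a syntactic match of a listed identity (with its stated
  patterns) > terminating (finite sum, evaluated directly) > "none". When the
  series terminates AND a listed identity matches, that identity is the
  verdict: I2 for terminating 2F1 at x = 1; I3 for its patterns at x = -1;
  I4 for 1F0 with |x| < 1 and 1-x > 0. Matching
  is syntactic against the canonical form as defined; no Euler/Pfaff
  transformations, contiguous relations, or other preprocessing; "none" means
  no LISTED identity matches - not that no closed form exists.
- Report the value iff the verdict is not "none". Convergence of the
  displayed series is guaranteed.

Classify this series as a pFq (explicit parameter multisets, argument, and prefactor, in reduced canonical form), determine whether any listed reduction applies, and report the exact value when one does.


This is 1/12 * 2F1(7/3, 3; 1/3; 5/6) in reduced canonical form. Verdict: none here - no I1-I6 shape fits x = 5/6 with lower {1/3}.

First insight: x = (5/6) and the constant factors (prefactor 1/12) combine into one prefactor.
Ratio: r(k) = (5/6) * (k+7/3) (k+3) / [(k+1/3) (k+1)] - rational; roots negated = parameters, x = (5/6), C = 1/12.


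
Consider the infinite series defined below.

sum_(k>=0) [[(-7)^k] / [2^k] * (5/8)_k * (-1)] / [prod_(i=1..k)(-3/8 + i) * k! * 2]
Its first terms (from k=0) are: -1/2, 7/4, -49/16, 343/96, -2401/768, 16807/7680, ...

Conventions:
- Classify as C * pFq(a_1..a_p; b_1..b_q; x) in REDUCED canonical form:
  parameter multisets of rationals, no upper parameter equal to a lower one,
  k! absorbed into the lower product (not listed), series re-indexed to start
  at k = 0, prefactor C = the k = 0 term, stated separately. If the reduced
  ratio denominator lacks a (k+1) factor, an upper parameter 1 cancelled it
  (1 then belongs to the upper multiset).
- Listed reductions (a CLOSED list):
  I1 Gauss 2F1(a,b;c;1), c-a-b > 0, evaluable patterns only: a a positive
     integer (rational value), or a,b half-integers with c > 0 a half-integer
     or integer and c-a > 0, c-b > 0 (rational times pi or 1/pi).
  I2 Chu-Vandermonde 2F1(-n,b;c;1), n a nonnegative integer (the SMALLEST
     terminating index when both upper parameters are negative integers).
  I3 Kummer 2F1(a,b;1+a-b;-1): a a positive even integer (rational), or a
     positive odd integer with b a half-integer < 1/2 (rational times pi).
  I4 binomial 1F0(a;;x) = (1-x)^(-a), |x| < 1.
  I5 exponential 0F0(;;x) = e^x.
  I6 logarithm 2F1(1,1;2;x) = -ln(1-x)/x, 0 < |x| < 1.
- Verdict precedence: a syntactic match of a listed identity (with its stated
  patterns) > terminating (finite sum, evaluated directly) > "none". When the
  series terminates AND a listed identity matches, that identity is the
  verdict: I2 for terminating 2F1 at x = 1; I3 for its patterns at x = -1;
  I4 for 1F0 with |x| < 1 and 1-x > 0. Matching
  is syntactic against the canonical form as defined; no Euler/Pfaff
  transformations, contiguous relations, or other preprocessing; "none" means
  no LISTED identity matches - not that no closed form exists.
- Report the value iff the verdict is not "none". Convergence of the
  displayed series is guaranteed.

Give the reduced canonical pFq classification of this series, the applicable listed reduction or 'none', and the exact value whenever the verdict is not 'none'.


This is -1/2 * 0F0(-; -; -7/2) in reduced canonical form. Verdict: the I5 exponential reduction matches (the 0F0 exponential series at x = -7/2). Hence: (-1/2) * e^(-7/2).

Key observation: with t_0 = -1/2, the constant factors (C = -1/2) combine into one prefactor.
Consecutive-term ratio: r(k) = (-7/2) * 1 / [(k+1)] - rational in k, leading ratio (-7/2); with t_0 = -1/2, classification follows.


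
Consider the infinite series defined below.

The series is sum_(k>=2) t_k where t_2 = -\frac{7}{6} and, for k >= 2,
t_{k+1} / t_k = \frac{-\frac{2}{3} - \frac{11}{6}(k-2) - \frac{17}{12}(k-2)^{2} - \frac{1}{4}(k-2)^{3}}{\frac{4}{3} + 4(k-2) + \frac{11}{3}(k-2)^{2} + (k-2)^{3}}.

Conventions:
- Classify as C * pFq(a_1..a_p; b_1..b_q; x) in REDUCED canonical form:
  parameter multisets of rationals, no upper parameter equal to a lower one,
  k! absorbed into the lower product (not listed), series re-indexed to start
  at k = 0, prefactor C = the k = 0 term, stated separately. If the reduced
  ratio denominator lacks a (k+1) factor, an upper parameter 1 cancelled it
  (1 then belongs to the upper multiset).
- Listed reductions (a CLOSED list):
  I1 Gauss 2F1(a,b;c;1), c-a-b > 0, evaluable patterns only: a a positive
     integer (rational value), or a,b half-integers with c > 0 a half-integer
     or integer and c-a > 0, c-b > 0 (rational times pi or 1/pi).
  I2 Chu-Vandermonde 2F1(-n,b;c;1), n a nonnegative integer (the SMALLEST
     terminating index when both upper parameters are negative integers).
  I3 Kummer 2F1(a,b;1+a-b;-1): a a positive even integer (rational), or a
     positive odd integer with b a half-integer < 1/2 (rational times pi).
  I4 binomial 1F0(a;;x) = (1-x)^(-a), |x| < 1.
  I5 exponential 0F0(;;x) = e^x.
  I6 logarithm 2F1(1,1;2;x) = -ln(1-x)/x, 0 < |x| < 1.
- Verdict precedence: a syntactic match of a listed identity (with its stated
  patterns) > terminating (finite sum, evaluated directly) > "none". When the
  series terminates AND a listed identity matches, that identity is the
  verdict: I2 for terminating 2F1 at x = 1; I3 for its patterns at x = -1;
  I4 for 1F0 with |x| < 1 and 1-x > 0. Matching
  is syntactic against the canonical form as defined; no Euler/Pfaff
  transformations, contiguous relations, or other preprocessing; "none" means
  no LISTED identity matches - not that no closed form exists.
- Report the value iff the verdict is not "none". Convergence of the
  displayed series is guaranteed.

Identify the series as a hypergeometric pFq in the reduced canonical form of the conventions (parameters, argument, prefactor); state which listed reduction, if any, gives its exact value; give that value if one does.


With C = -\frac{7}{6}: the canonical form is 2F1(1, 4; 2; -\frac{1}{4}). Verdict: none - this 2F1 at x = -\frac{1}{4} matches no listed pattern, and upper {1, 4} holds no stopper.

Key step: t_0 = -\frac{7}{6} here, and the ratio is unreduced: k + 2/3 divides both sides (prefactor -7/6).
Ratio: r(k) = -\frac{1}{4} * (k+1) (k+4) / [(k+2) (k+1)] - rational in k, leading ratio -\frac{1}{4}; with t_0 = -\frac{7}{6}, classification follows.


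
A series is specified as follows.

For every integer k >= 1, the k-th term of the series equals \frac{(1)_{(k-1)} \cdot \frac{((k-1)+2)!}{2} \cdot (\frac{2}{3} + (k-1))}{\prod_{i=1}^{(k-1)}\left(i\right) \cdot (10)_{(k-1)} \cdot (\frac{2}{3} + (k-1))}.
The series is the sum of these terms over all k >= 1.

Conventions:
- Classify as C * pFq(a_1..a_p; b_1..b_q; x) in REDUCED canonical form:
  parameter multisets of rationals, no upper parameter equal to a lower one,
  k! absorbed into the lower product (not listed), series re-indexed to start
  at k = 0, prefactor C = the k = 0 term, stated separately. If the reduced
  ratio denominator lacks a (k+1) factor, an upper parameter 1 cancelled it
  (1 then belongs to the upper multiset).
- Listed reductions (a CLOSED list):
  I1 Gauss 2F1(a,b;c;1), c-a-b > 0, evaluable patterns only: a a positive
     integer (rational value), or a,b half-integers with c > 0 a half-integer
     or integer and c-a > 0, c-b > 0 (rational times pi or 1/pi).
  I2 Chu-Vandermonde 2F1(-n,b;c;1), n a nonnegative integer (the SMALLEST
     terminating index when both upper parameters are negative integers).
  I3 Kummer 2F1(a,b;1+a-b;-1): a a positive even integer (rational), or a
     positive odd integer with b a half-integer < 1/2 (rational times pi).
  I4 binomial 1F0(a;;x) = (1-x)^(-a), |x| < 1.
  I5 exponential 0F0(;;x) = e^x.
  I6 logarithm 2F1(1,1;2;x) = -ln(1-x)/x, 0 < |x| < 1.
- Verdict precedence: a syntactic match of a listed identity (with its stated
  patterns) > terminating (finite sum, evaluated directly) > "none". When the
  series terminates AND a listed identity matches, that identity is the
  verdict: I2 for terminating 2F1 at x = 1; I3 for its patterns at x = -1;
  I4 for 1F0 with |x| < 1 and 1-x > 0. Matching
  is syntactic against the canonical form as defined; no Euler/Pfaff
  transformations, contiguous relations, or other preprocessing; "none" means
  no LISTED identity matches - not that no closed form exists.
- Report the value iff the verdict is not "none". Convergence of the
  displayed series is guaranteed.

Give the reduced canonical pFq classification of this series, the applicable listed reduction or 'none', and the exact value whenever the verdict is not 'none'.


At argument 1: a 2F1 with upper {1, 3}, lower {10}, scaled by C = 1. Verdict (x = 1): Gauss's theorem (I1) applies (x = 1: the Gamma ratio telescopes since c-a-b = 6 > 0 and a = 1 in Z>0). Sum: \frac{3}{2}.

The tell: from the first term 1: the product of the first k integers (C = 1) is k!.
Consecutive-term ratio: r(k) = 1 * (k+1) (k+3) / [(k+10) (k+1)] - poly over poly, x = 1 from leading terms; C = 1 at k = 0.


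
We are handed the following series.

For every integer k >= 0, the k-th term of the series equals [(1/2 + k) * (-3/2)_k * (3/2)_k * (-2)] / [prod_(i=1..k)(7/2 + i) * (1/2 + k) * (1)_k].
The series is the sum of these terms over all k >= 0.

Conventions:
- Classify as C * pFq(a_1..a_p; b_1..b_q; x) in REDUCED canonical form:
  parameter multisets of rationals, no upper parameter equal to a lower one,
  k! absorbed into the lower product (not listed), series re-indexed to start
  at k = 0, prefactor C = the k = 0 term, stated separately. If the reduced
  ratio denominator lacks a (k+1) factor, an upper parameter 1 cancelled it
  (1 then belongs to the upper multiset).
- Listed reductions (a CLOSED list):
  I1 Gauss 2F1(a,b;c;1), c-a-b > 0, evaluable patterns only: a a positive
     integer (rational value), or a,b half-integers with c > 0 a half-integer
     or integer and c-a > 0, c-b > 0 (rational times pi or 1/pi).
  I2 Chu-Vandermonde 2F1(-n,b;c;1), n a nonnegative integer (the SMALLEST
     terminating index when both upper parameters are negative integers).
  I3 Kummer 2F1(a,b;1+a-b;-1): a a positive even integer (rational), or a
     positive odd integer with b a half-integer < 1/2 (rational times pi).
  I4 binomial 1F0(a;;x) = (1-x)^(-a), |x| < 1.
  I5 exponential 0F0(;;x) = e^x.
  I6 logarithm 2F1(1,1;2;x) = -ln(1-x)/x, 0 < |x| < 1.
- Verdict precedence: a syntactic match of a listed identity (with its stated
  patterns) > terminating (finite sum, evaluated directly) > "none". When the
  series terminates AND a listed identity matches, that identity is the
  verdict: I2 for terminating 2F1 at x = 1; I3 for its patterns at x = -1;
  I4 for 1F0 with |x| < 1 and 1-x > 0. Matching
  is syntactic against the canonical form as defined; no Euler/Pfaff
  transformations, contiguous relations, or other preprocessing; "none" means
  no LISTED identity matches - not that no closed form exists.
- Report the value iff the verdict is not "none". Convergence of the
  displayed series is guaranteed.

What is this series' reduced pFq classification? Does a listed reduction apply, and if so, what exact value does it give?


First insight: with t_0 = -2, k + 1/2 divides numerator and denominator alike; prefactor -2 after cancelling.
Term ratio: r(k) = 1 * (k-3/2) (k+3/2) / [(k+9/2) (k+1)] - poly over poly, x = 1 from leading terms; C = -2 at k = 0.

Reduced: x = 1, 2F1, upper = {-3/2, 3/2}, lower = {9/2}, C = -2. Verdict at x = 1: Gauss (I1, half-integer pattern) matches (x = 1; upper {-3/2, 3/2} half-integers, c = 9/2 in the evaluable pattern). Exact value: (-735/2048) * pi.


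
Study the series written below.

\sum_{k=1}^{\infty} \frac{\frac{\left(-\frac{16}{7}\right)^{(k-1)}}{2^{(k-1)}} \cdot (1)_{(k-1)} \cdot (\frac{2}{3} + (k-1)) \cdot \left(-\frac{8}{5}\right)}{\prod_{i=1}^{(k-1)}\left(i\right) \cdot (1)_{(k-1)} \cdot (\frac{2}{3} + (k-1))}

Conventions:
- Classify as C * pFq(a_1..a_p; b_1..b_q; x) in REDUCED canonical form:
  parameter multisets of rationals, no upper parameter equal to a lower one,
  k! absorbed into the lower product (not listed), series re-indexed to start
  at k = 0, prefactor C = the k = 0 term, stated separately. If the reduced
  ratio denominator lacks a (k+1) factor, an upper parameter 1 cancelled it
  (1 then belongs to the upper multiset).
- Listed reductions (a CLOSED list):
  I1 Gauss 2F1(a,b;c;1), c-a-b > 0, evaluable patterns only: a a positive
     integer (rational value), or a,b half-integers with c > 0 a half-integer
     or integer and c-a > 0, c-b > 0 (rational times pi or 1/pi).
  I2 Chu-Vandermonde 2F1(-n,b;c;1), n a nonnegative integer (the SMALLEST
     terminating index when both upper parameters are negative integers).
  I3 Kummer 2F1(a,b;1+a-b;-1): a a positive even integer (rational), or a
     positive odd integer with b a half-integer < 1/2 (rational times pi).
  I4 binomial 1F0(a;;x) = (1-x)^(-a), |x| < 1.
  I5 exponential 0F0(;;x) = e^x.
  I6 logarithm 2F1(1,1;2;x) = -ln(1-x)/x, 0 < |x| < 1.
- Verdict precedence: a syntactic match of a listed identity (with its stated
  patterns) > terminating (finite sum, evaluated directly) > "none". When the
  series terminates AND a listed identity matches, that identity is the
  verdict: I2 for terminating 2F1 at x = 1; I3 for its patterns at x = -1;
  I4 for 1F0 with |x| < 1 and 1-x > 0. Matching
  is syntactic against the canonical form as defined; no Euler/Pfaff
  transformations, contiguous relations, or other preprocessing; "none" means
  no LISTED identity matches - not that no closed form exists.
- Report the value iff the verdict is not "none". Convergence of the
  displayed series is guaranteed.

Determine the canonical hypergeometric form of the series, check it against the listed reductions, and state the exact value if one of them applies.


This is -\frac{8}{5} * 0F0(-; -; -\frac{8}{7}) in reduced canonical form. Verdict at x = -\frac{8}{7}: exponential (I5) matches (the 0F0 exponential series at x = -\frac{8}{7}). Hence: \left(-\frac{8}{5}\right) \cdot e^{-\frac{8}{7}}.

Key observation: t_0 = -\frac{8}{5} here, and the parameter 1 appears in both the upper and lower lists and cancels (alongside the other common factor).
Consecutive-term ratio: r(k) = -\frac{8}{7} * 1 / [(k+1)] - rational in k. x = -\frac{8}{7}; t_0 = -\frac{8}{5}; negate the roots.


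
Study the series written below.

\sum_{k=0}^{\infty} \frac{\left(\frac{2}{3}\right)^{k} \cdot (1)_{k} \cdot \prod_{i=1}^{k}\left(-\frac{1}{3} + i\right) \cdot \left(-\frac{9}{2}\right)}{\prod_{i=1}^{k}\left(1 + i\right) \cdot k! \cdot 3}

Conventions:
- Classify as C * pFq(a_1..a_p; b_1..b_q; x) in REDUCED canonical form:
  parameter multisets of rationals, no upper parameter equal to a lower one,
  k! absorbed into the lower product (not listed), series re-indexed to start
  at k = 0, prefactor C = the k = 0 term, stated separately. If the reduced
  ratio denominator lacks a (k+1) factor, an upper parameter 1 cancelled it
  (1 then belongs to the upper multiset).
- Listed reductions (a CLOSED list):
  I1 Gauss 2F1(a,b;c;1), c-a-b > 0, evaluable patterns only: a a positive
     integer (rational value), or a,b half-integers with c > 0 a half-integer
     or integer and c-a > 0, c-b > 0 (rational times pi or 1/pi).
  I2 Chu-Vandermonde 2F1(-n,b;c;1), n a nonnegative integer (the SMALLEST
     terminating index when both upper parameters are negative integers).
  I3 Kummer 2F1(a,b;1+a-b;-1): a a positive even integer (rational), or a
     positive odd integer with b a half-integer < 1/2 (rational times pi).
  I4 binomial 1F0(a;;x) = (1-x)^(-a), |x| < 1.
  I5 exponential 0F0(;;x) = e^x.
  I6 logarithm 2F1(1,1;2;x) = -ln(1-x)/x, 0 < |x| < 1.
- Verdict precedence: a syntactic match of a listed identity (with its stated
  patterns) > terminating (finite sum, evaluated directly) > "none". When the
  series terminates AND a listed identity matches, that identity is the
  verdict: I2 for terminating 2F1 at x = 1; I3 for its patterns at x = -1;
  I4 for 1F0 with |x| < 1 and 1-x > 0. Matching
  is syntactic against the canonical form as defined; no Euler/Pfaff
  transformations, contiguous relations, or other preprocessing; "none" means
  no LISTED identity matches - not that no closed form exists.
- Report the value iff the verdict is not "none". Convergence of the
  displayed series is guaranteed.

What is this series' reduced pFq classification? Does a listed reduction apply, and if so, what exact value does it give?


At argument \frac{2}{3}: a 2F1 with upper {\frac{2}{3}, 1}, lower {2}, scaled by C = -\frac{3}{2}. Verdict: none. No listed pattern accepts 2F1(\frac{2}{3}, 1; 2; \frac{2}{3}).

First insight: with t_0 = -\frac{3}{2}, the running product (C = -3/2, x = 2/3) telescopes to a rising factorial.
Consecutive-term ratio: r(k) = \frac{2}{3} * (k+\frac{2}{3}) (k+1) / [(k+2) (k+1)] - rational in k. x = \frac{2}{3}; t_0 = -\frac{3}{2}; negate the roots.


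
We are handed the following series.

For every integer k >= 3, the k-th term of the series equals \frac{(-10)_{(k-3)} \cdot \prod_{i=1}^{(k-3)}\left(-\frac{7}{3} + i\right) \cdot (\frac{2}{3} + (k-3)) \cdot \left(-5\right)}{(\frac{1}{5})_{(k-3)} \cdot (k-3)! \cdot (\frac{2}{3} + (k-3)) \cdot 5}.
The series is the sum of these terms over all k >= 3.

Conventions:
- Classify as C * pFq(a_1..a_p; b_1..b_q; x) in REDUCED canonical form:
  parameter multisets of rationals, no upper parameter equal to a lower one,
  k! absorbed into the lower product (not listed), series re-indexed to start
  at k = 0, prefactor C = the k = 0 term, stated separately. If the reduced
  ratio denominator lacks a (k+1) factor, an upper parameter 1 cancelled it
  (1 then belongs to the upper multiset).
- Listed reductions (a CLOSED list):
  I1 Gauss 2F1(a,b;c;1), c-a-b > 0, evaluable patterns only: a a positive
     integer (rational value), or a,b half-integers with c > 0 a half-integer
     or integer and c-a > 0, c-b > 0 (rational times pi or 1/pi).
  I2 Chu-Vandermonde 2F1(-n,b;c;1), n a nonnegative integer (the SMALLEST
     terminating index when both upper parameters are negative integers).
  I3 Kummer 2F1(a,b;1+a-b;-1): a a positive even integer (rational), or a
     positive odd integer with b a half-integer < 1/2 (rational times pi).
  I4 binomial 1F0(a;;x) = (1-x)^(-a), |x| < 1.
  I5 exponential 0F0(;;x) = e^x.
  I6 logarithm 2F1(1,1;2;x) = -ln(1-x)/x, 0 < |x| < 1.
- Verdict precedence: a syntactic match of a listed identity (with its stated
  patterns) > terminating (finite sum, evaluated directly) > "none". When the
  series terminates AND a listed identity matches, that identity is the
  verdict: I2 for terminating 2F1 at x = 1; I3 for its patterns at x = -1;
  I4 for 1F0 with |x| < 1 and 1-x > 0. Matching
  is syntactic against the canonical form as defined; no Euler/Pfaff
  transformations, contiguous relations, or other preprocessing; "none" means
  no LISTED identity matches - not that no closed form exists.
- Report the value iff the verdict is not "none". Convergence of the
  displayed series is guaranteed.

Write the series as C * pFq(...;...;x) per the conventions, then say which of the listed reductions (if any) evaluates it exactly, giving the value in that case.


The tell: t_0 = -1 here, and the constant factors (C = -1, x = 1) combine into one prefactor.
Consecutive-term ratio: r(k) = 1 * (k-10) (k-\frac{4}{3}) / [(k+\frac{1}{5}) (k+1)] - rational in k. x = 1; t_0 = -1; negate the roots.

Canonical form: C = -1 times 2F1 with upper {-10, -\frac{4}{3}}, lower {\frac{1}{5}}, x = 1. Verdict (x = 1): Vandermonde's identity (I2) applies (terminating 2F1 at x = 1 with n = 10, b = -4/3, c = \frac{1}{5}). Sum: -\frac{710313462824}{6079153599}.


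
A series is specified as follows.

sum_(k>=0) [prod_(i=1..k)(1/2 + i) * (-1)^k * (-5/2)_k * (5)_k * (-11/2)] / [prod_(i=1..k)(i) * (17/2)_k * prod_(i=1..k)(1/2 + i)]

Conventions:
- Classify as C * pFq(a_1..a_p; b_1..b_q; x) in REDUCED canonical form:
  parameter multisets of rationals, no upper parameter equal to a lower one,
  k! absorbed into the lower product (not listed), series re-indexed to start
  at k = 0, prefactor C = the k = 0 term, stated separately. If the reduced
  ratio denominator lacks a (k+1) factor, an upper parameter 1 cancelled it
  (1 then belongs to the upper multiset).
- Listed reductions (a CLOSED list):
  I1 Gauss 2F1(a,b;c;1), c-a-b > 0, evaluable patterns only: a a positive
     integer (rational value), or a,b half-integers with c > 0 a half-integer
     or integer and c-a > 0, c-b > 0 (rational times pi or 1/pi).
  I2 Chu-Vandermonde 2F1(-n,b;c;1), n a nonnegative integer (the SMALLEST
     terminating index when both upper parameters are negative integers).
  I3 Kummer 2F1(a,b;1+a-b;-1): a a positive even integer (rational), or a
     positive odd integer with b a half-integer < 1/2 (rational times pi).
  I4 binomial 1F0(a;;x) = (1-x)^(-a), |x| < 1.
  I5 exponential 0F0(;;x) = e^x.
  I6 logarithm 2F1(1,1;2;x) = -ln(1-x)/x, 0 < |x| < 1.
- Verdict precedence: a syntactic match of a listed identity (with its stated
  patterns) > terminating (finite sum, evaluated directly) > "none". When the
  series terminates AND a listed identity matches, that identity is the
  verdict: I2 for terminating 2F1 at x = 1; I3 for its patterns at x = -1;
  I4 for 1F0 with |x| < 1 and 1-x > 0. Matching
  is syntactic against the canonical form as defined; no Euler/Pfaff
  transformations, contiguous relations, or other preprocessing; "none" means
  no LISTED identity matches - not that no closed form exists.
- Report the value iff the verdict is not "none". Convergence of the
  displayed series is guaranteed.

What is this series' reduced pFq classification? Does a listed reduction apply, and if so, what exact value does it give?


At argument -1: a 2F1 with upper {-5/2, 5}, lower {17/2}, scaled by C = -11/2. Verdict at x = -1: the Kummer evaluation I3 matches (x = -1; c = 17/2 equals 1+a-b for upper {-5/2, 5}: listed pattern). Sum: (-1486485/262144) * pi.

Key observation: from the first term -11/2: the parameter 3/2 appears in both the upper and lower lists and cancels.
Step ratio: r(k) = (-1) * (k-5/2) (k+5) / [(k+17/2) (k+1)] - rational; roots negated = parameters, x = (-1), C = -11/2.


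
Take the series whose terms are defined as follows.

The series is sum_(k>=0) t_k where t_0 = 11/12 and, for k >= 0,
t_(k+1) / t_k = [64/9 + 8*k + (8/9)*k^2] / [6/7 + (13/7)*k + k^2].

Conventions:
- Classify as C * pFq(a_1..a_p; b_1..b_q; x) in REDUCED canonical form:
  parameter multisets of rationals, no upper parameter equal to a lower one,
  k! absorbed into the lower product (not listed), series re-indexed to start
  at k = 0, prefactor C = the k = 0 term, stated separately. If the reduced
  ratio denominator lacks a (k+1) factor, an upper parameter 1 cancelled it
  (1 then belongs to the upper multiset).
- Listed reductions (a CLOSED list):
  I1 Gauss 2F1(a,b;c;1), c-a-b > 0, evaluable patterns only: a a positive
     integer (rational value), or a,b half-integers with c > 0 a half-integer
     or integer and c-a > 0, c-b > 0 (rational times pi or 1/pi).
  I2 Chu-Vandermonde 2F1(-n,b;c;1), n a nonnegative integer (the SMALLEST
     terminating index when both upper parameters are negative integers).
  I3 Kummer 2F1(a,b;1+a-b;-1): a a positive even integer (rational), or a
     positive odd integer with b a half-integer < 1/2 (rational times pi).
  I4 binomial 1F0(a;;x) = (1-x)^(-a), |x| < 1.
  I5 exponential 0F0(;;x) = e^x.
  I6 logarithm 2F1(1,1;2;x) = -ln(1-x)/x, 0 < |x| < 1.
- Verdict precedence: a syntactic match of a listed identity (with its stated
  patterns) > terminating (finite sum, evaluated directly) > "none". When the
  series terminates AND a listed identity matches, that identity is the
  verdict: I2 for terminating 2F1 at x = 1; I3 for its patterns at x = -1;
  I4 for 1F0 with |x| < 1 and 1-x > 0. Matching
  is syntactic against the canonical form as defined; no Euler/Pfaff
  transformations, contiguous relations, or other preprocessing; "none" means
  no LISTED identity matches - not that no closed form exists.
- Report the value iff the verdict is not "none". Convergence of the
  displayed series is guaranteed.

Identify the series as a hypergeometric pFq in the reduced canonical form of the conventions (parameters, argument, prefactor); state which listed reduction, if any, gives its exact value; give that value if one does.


Structural cue: t_0 being 11/12, roots of the ratio polynomials (prefactor 11/12) are the negated parameters.
Ratio: r(k) = (8/9) * (k+1) (k+8) / [(k+6/7) (k+1)] - poly over poly, x = (8/9) from leading terms; C = 11/12 at k = 0.

Reduced: x = 8/9, 2F1, upper = {1, 8}, lower = {6/7}, C = 11/12. Verdict: none - this 2F1 at x = 8/9 matches no listed pattern, and upper {1, 8} holds no stopper.


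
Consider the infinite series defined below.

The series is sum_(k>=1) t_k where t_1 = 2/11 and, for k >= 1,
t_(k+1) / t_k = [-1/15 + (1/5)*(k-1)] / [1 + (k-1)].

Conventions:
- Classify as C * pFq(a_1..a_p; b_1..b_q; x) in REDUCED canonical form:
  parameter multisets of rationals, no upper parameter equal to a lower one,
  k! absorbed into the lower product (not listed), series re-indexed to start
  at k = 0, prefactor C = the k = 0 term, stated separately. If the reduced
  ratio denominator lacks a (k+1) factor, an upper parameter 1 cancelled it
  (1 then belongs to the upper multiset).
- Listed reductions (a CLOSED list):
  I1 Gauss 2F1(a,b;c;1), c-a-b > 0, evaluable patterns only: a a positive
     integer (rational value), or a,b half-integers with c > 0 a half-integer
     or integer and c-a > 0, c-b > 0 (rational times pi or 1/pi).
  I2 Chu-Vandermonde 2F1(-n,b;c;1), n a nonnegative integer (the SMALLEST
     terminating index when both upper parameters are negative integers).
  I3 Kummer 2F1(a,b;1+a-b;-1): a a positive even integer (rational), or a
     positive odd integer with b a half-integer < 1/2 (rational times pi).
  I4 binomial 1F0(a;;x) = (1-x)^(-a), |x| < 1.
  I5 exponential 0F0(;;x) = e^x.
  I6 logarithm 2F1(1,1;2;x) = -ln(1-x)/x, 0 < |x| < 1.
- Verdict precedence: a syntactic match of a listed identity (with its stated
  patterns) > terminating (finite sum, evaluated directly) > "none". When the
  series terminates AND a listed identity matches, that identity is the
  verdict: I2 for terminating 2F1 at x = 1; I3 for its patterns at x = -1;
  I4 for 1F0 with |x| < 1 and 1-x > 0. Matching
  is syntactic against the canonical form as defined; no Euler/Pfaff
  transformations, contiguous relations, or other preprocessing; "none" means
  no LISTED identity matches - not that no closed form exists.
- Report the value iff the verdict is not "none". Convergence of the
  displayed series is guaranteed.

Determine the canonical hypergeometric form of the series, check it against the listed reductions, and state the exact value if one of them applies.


x = 1/5 here; the reduced form reads 1F0, upper {-1/3}, lower {-}, C = 2/11. Verdict: the binomial series (I4) matches (the 1F0 binomial series: exponent 1/3, x = 1/5). Value: (2/11) * (4/5)^(1/3).

Key step: t_0 = 2/11 here, and roots of the ratio polynomials (C = 2/11, x = 1/5) are the negated parameters.
Ratio: r(k) = (1/5) * (k-1/3) / [(k+1)] - rational; roots negated = parameters, x = (1/5), C = 2/11.


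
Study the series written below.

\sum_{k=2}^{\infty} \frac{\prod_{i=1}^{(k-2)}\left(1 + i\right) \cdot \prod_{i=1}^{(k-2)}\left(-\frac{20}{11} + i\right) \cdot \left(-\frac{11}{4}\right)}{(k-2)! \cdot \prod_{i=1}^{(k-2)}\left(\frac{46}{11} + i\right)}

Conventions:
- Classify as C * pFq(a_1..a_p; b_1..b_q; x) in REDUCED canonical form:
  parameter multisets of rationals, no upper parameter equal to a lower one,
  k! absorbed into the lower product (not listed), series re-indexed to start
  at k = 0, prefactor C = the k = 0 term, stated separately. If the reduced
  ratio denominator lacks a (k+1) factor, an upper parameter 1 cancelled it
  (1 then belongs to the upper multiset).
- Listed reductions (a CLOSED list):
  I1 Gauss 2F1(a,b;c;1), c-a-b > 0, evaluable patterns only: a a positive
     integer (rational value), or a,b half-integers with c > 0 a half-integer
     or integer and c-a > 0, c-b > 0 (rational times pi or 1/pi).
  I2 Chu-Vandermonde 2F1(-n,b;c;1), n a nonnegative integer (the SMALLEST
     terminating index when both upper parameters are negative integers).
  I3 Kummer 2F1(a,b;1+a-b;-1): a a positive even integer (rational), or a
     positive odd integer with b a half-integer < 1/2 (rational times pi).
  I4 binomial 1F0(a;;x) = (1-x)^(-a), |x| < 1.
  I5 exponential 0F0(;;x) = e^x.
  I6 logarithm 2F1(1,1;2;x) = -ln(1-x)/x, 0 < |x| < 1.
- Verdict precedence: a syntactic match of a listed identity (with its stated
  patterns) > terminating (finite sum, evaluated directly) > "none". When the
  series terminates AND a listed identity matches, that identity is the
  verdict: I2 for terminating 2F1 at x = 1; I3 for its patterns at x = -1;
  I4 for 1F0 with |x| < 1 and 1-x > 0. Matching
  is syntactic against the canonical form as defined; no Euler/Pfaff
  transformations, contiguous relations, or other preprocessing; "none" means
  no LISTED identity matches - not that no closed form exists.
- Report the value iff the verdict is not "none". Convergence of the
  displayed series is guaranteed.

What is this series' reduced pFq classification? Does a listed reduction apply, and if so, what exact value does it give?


Reduced: x = 1, 2F1, upper = {-\frac{9}{11}, 2}, lower = {\frac{57}{11}}, C = -\frac{11}{4}. Verdict: Gauss (I1, integer-parameter pattern) applies (x = 1: the Gamma ratio telescopes since c-a-b = 4 > 0 and a = 2 in Z>0). Sum: -\frac{161}{88}.

Key observation: t_0 = -\frac{11}{4} here, and the running product (prefactor -11/4) telescopes to a rising factorial.
Consecutive-term ratio: r(k) = 1 * (k-\frac{9}{11}) (k+2) / [(k+\frac{57}{11}) (k+1)] - rational in k. x = 1; t_0 = -\frac{11}{4}; negate the roots.
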